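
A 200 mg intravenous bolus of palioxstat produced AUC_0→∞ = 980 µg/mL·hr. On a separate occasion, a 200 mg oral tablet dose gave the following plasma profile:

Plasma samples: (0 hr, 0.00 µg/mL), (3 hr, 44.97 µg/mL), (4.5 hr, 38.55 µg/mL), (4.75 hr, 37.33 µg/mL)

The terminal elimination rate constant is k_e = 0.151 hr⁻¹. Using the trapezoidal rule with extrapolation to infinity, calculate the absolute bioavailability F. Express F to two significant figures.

F = 0.39

Trapezoidal AUC_0→4.75 (oral tablet):
  [0→3]: (0.00+44.97)/2 × 3 = 67.455
  [3→4.5]: (44.97+38.55)/2 × 1.5 = 62.64
  [4.5→4.75]: (38.55+37.33)/2 × 0.25 = 9.485
  Sum = 139.58 µg/mL·hr
Tail: C_last/k_e = 37.33/0.151 = 247.219
AUC_0→∞ (oral tablet) = 139.58 + 247.219 = 386.799 µg/mL·hr
F = (AUC_ev/D_ev)/(AUC_iv/D_iv) = (386.799/200)/(980/200) = 1.933995/4.9 = 0.3947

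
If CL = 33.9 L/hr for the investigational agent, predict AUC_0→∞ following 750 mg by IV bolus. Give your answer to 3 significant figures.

AUC = 22.1 mg/L·hr

AUC_0→∞ = Dose_iv / CL
        = 750 / 33.9 = 22.1239 mg/L·hr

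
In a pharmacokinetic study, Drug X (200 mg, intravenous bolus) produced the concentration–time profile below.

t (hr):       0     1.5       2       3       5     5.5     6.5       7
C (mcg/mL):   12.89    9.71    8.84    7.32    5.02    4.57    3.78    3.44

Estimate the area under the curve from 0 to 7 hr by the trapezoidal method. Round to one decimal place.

Trapezoidal AUC_0→7:
  [0→1.5]: (12.89+9.71)/2 × 1.5 = 16.95
  [1.5→2]: (9.71+8.84)/2 × 0.5 = 4.6375
  [2→3]: (8.84+7.32)/2 × 1 = 8.08
  [3→5]: (7.32+5.02)/2 × 2 = 12.34
  [5→5.5]: (5.02+4.57)/2 × 0.5 = 2.3975
  [5.5→6.5]: (4.57+3.78)/2 × 1 = 4.175
  [6.5→7]: (3.78+3.44)/2 × 0.5 = 1.805
  Sum = 50.385 mcg/mL·hr

AUC = 50.4 mcg/mL·hr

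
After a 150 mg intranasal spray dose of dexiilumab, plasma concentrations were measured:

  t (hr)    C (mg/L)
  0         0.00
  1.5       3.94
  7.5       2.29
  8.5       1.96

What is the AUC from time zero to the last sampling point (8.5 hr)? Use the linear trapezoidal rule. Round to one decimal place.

Trapezoidal AUC_0→8.5:
  [0→1.5]: (0.00+3.94)/2 × 1.5 = 2.955
  [1.5→7.5]: (3.94+2.29)/2 × 6 = 18.69
  [7.5→8.5]: (2.29+1.96)/2 × 1 = 2.125
  Sum = 23.77 mg/L·hr

AUC = 23.8 mg/L·hr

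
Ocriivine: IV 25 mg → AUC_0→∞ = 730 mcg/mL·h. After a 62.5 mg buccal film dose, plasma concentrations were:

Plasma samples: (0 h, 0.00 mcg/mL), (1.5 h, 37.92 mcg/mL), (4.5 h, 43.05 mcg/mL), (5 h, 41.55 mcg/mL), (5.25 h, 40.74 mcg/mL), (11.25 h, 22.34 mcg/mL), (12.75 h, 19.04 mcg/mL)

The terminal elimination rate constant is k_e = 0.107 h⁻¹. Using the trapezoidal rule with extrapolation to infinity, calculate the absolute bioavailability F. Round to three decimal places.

F = 0.318

Trapezoidal AUC_0→12.75 (buccal film):
  [0→1.5]: (0.00+37.92)/2 × 1.5 = 28.44
  [1.5→4.5]: (37.92+43.05)/2 × 3 = 121.455
  [4.5→5]: (43.05+41.55)/2 × 0.5 = 21.15
  [5→5.25]: (41.55+40.74)/2 × 0.25 = 10.28625
  [5.25→11.25]: (40.74+22.34)/2 × 6 = 189.24
  [11.25→12.75]: (22.34+19.04)/2 × 1.5 = 31.035
  Sum = 401.60625 mcg/mL·h
Tail: C_last/k_e = 19.04/0.107 = 177.944
AUC_0→∞ (buccal film) = 401.60625 + 177.944 = 579.55025 mcg/mL·h
F = (AUC_ev/D_ev)/(AUC_iv/D_iv) = (579.55025/62.5)/(730/25) = 9.272804/29.2 = 0.3176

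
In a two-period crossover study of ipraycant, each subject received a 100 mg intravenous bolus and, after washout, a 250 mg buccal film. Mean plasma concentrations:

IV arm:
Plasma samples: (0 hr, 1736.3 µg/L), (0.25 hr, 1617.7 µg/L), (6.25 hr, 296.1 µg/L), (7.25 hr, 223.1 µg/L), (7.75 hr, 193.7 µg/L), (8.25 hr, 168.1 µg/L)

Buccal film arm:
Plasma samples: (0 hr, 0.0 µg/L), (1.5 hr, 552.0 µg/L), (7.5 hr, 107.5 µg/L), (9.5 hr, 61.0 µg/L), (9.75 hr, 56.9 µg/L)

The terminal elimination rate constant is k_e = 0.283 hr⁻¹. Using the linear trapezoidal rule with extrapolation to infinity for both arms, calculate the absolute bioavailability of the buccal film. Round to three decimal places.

F = 0.154

Trapezoidal AUC_0→8.25 (IV):
  [0→0.25]: (1736.3+1617.7)/2 × 0.25 = 419.25
  [0.25→6.25]: (1617.7+296.1)/2 × 6 = 5741.4
  [6.25→7.25]: (296.1+223.1)/2 × 1 = 259.6
  [7.25→7.75]: (223.1+193.7)/2 × 0.5 = 104.2
  [7.75→8.25]: (193.7+168.1)/2 × 0.5 = 90.45
  Sum = 6614.9 µg/L·hr
IV tail: 168.1/0.283 = 593.993; AUC_iv,0→∞ = 6614.9 + 593.993 = 7208.893 µg/L·hr
Trapezoidal AUC_0→9.75 (buccal film):
  [0→1.5]: (0.0+552.0)/2 × 1.5 = 414.0
  [1.5→7.5]: (552.0+107.5)/2 × 6 = 1978.5
  [7.5→9.5]: (107.5+61.0)/2 × 2 = 168.5
  [9.5→9.75]: (61.0+56.9)/2 × 0.25 = 14.7375
  Sum = 2575.7375 µg/L·hr
buccal film tail: 56.9/0.283 = 201.060; AUC_ev,0→∞ = 2575.7375 + 201.060 = 2776.7975 µg/L·hr
F = (AUC_ev/D_ev)/(AUC_iv/D_iv) = (2776.7975/250)/(7208.893/100) = 11.10719/72.08893 = 0.1541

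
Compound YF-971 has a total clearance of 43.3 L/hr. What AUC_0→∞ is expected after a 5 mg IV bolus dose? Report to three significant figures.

AUC_0→∞ = Dose_iv / CL
        = 5 / 43.3 = 0.115473 mg/L·hr

AUC = 0.115 mg/L·hr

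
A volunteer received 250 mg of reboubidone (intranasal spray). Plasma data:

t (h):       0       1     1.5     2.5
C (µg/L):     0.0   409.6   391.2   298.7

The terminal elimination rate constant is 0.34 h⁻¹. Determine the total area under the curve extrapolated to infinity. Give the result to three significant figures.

AUC = 1630 µg/L·h

Trapezoidal AUC_0→2.5:
  [0→1]: (0.0+409.6)/2 × 1 = 204.8
  [1→1.5]: (409.6+391.2)/2 × 0.5 = 200.2
  [1.5→2.5]: (391.2+298.7)/2 × 1 = 344.95
  Sum = 749.95 µg/L·h
Extrapolated tail: C_last / k_e = 298.7 / 0.34 = 878.529
AUC_0→∞ = 749.95 + 878.529 = 1628.479 µg/L·h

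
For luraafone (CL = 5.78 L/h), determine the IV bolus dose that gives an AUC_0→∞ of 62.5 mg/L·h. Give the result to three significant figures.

Dose_iv = CL × AUC_0→∞
     = 5.78 × 62.5 = 361.25 mg

Dose = 361 mg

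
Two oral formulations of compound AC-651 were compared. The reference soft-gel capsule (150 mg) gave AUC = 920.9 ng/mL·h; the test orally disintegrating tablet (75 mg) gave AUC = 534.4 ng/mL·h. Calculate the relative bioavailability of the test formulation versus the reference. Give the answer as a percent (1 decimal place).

F_rel = (AUC_test/D_test) / (AUC_ref/D_ref)
      = (534.4/75) / (920.9/150)
      = 7.12533 / 6.13933 = 1.1606 = 116.06%

F_rel = 116.1%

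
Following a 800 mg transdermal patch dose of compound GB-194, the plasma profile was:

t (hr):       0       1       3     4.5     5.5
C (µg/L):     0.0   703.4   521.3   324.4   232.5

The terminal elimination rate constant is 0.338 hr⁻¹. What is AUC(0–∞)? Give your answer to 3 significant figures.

AUC = 3180 µg/L·hr

Trapezoidal AUC_0→5.5:
  [0→1]: (0.0+703.4)/2 × 1 = 351.7
  [1→3]: (703.4+521.3)/2 × 2 = 1224.7
  [3→4.5]: (521.3+324.4)/2 × 1.5 = 634.275
  [4.5→5.5]: (324.4+232.5)/2 × 1 = 278.45
  Sum = 2489.125 µg/L·hr
Extrapolated tail: C_last / k_e = 232.5 / 0.338 = 687.870
AUC_0→∞ = 2489.125 + 687.870 = 3176.995 µg/L·hr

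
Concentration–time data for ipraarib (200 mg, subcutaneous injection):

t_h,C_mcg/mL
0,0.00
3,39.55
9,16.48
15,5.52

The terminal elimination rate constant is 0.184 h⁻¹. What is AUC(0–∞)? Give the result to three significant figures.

AUC = 323 mcg/mL·h

Trapezoidal AUC_0→15:
  [0→3]: (0.00+39.55)/2 × 3 = 59.325
  [3→9]: (39.55+16.48)/2 × 6 = 168.09
  [9→15]: (16.48+5.52)/2 × 6 = 66.0
  Sum = 293.415 mcg/mL·h
Extrapolated tail: C_last / k_e = 5.52 / 0.184 = 30.000
AUC_0→∞ = 293.415 + 30.000 = 323.415 mcg/mL·h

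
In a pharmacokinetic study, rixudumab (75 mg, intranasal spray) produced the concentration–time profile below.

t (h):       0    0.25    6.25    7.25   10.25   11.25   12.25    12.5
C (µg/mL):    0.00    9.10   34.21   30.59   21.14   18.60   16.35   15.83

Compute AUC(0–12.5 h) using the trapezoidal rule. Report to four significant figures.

AUC = 282.4 µg/mL·h

Trapezoidal AUC_0→12.5:
  [0→0.25]: (0.00+9.10)/2 × 0.25 = 1.1375
  [0.25→6.25]: (9.10+34.21)/2 × 6 = 129.93
  [6.25→7.25]: (34.21+30.59)/2 × 1 = 32.4
  [7.25→10.25]: (30.59+21.14)/2 × 3 = 77.595
  [10.25→11.25]: (21.14+18.60)/2 × 1 = 19.87
  [11.25→12.25]: (18.60+16.35)/2 × 1 = 17.475
  [12.25→12.5]: (16.35+15.83)/2 × 0.25 = 4.0225
  Sum = 282.43 µg/mL·h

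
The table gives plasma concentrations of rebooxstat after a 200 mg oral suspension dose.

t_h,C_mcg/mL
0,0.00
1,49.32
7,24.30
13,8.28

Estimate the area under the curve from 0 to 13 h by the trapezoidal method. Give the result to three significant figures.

AUC = 343 mcg/mL·h

Trapezoidal AUC_0→13:
  [0→1]: (0.00+49.32)/2 × 1 = 24.66
  [1→7]: (49.32+24.30)/2 × 6 = 220.86
  [7→13]: (24.30+8.28)/2 × 6 = 97.74
  Sum = 343.26 mcg/mL·h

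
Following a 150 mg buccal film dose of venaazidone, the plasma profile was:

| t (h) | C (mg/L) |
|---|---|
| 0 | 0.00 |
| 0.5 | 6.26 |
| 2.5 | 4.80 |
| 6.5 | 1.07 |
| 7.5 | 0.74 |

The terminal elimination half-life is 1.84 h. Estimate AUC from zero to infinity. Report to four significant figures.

Trapezoidal AUC_0→7.5:
  [0→0.5]: (0.00+6.26)/2 × 0.5 = 1.565
  [0.5→2.5]: (6.26+4.80)/2 × 2 = 11.06
  [2.5→6.5]: (4.80+1.07)/2 × 4 = 11.74
  [6.5→7.5]: (1.07+0.74)/2 × 1 = 0.905
  Sum = 25.27 mg/L·h
k_e = ln2 / t½ = 0.693147 / 1.84 = 0.3767 h^-1
Extrapolated tail: C_last / k_e = 0.74 / 0.3767 = 1.964
AUC_0→∞ = 25.27 + 1.964 = 27.234 mg/L·h

AUC = 27.23 mg/L·h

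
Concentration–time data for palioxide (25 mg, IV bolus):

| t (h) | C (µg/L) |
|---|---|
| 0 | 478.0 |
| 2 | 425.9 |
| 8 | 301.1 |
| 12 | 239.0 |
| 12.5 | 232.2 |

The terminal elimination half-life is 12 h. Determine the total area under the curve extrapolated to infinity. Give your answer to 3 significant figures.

Trapezoidal AUC_0→12.5:
  [0→2]: (478.0+425.9)/2 × 2 = 903.9
  [2→8]: (425.9+301.1)/2 × 6 = 2181.0
  [8→12]: (301.1+239.0)/2 × 4 = 1080.2
  [12→12.5]: (239.0+232.2)/2 × 0.5 = 117.8
  Sum = 4282.9 µg/L·h
k_e = ln2 / t½ = 0.693147 / 12 = 0.0578 h^-1
Extrapolated tail: C_last / k_e = 232.2 / 0.0578 = 4017.301
AUC_0→∞ = 4282.9 + 4017.301 = 8300.201 µg/L·h

AUC = 8300 µg/L·h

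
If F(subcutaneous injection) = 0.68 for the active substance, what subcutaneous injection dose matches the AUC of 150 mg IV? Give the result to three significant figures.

For equal systemic exposure: F × D_ev = D_iv
D_ev = D_iv / F = 150 / 0.68 = 220.588 mg

D_subcutaneous = 221 mg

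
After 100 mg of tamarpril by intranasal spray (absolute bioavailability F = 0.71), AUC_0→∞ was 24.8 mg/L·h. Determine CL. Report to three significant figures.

CL = 2.86 L/h

CL = F × Dose / AUC_0→∞
   = 0.71 × 100 / 24.8 = 2.8629 L/h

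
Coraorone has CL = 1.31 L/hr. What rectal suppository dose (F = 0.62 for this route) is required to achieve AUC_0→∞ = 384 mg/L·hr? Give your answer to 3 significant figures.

Dose = CL × AUC_0→∞ / F
     = 1.31 × 384 / 0.62 = 811.355 mg

Dose = 811 mg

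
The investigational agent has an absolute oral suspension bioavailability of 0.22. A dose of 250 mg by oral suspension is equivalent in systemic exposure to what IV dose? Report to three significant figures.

D_iv = 55.0 mg

Systemic exposure from an extravascular dose = F × D_ev, so the equivalent IV dose is F × D_ev.
D_iv = F × D_ev = 0.22 × 250 = 55 mg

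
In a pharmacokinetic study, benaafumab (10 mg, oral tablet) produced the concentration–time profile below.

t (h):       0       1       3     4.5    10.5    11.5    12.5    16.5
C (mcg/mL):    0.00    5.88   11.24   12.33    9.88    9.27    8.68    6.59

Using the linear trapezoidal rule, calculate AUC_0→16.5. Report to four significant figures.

Trapezoidal AUC_0→16.5:
  [0→1]: (0.00+5.88)/2 × 1 = 2.94
  [1→3]: (5.88+11.24)/2 × 2 = 17.12
  [3→4.5]: (11.24+12.33)/2 × 1.5 = 17.6775
  [4.5→10.5]: (12.33+9.88)/2 × 6 = 66.63
  [10.5→11.5]: (9.88+9.27)/2 × 1 = 9.575
  [11.5→12.5]: (9.27+8.68)/2 × 1 = 8.975
  [12.5→16.5]: (8.68+6.59)/2 × 4 = 30.54
  Sum = 153.4575 mcg/mL·h

AUC = 153.5 mcg/mL·h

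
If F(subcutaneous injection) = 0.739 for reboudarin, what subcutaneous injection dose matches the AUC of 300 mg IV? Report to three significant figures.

For equal systemic exposure: F × D_ev = D_iv
D_ev = D_iv / F = 300 / 0.739 = 405.954 mg

D_subcutaneous = 406 mg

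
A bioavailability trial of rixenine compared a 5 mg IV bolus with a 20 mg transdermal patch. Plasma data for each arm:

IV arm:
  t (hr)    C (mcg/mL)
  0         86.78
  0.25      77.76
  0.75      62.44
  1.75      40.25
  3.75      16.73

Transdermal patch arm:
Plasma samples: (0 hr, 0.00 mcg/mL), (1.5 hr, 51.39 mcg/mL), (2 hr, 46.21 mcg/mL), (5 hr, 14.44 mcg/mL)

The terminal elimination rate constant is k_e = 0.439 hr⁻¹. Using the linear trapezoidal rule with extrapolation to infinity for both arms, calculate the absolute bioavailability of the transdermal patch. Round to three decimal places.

Trapezoidal AUC_0→3.75 (IV):
  [0→0.25]: (86.78+77.76)/2 × 0.25 = 20.5675
  [0.25→0.75]: (77.76+62.44)/2 × 0.5 = 35.05
  [0.75→1.75]: (62.44+40.25)/2 × 1 = 51.345
  [1.75→3.75]: (40.25+16.73)/2 × 2 = 56.98
  Sum = 163.9425 mcg/mL·hr
IV tail: 16.73/0.439 = 38.109; AUC_iv,0→∞ = 163.9425 + 38.109 = 202.0515 mcg/mL·hr
Trapezoidal AUC_0→5 (transdermal patch):
  [0→1.5]: (0.00+51.39)/2 × 1.5 = 38.5425
  [1.5→2]: (51.39+46.21)/2 × 0.5 = 24.4
  [2→5]: (46.21+14.44)/2 × 3 = 90.975
  Sum = 153.9175 mcg/mL·hr
transdermal patch tail: 14.44/0.439 = 32.893; AUC_ev,0→∞ = 153.9175 + 32.893 = 186.8105 mcg/mL·hr
F = (AUC_ev/D_ev)/(AUC_iv/D_iv) = (186.8105/20)/(202.0515/5) = 9.340525/40.4103 = 0.2311

F = 0.231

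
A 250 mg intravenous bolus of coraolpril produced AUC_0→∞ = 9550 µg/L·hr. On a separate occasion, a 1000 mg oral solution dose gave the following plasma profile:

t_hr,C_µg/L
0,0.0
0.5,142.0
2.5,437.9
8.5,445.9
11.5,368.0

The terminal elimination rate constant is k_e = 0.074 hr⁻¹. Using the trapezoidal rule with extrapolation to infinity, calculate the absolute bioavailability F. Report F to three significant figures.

Trapezoidal AUC_0→11.5 (oral solution):
  [0→0.5]: (0.0+142.0)/2 × 0.5 = 35.5
  [0.5→2.5]: (142.0+437.9)/2 × 2 = 579.9
  [2.5→8.5]: (437.9+445.9)/2 × 6 = 2651.4
  [8.5→11.5]: (445.9+368.0)/2 × 3 = 1220.85
  Sum = 4487.65 µg/L·hr
Tail: C_last/k_e = 368.0/0.074 = 4972.973
AUC_0→∞ (oral solution) = 4487.65 + 4972.973 = 9460.623 µg/L·hr
F = (AUC_ev/D_ev)/(AUC_iv/D_iv) = (9460.623/1000)/(9550/250) = 9.460623/38.2 = 0.2477

F = 0.248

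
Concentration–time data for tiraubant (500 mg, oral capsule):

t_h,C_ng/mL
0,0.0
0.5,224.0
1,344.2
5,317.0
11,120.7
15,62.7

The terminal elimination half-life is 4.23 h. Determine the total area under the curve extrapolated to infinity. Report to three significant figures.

AUC = 3580 ng/mL·h

Trapezoidal AUC_0→15:
  [0→0.5]: (0.0+224.0)/2 × 0.5 = 56.0
  [0.5→1]: (224.0+344.2)/2 × 0.5 = 142.05
  [1→5]: (344.2+317.0)/2 × 4 = 1322.4
  [5→11]: (317.0+120.7)/2 × 6 = 1313.1
  [11→15]: (120.7+62.7)/2 × 4 = 366.8
  Sum = 3200.35 ng/mL·h
k_e = ln2 / t½ = 0.693147 / 4.23 = 0.1639 h^-1
Extrapolated tail: C_last / k_e = 62.7 / 0.1639 = 382.550
AUC_0→∞ = 3200.35 + 382.550 = 3582.9 ng/mL·h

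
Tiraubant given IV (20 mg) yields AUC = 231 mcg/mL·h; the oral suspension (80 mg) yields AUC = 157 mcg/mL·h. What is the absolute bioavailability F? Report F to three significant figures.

F = 0.170

F = (AUC_ev / D_ev) / (AUC_iv / D_iv)
  = (157/80) / (231/20)
  = 1.9625 / 11.55 = 0.1699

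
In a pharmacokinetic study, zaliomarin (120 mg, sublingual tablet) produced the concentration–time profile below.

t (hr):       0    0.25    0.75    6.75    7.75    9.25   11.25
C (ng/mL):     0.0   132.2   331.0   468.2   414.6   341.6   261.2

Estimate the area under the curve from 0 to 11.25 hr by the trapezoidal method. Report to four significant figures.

AUC = 4141 ng/mL·hr

Trapezoidal AUC_0→11.25:
  [0→0.25]: (0.0+132.2)/2 × 0.25 = 16.525
  [0.25→0.75]: (132.2+331.0)/2 × 0.5 = 115.8
  [0.75→6.75]: (331.0+468.2)/2 × 6 = 2397.6
  [6.75→7.75]: (468.2+414.6)/2 × 1 = 441.4
  [7.75→9.25]: (414.6+341.6)/2 × 1.5 = 567.15
  [9.25→11.25]: (341.6+261.2)/2 × 2 = 602.8
  Sum = 4141.275 ng/mL·hr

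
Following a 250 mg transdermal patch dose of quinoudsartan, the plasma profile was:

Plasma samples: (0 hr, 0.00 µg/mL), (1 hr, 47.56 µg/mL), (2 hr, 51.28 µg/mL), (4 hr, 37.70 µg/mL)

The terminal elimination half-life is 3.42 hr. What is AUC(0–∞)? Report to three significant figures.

Trapezoidal AUC_0→4:
  [0→1]: (0.00+47.56)/2 × 1 = 23.78
  [1→2]: (47.56+51.28)/2 × 1 = 49.42
  [2→4]: (51.28+37.70)/2 × 2 = 88.98
  Sum = 162.18 µg/mL·hr
k_e = ln2 / t½ = 0.693147 / 3.42 = 0.2027 hr^-1
Extrapolated tail: C_last / k_e = 37.70 / 0.2027 = 185.989
AUC_0→∞ = 162.18 + 185.989 = 348.169 µg/mL·hr

AUC = 348 µg/mL·hr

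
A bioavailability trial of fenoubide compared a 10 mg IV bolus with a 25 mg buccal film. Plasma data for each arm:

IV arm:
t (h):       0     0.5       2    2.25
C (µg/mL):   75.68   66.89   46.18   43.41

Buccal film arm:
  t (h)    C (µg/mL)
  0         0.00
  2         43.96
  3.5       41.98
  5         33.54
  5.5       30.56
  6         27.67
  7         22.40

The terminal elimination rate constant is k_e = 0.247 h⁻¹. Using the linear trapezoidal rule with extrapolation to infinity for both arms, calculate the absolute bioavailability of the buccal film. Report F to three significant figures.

F = 0.405

Trapezoidal AUC_0→2.25 (IV):
  [0→0.5]: (75.68+66.89)/2 × 0.5 = 35.6425
  [0.5→2]: (66.89+46.18)/2 × 1.5 = 84.8025
  [2→2.25]: (46.18+43.41)/2 × 0.25 = 11.19875
  Sum = 131.64375 µg/mL·h
IV tail: 43.41/0.247 = 175.749; AUC_iv,0→∞ = 131.64375 + 175.749 = 307.39275 µg/mL·h
Trapezoidal AUC_0→7 (buccal film):
  [0→2]: (0.00+43.96)/2 × 2 = 43.96
  [2→3.5]: (43.96+41.98)/2 × 1.5 = 64.455
  [3.5→5]: (41.98+33.54)/2 × 1.5 = 56.64
  [5→5.5]: (33.54+30.56)/2 × 0.5 = 16.025
  [5.5→6]: (30.56+27.67)/2 × 0.5 = 14.5575
  [6→7]: (27.67+22.40)/2 × 1 = 25.035
  Sum = 220.6725 µg/mL·h
buccal film tail: 22.40/0.247 = 90.688; AUC_ev,0→∞ = 220.6725 + 90.688 = 311.3605 µg/mL·h
F = (AUC_ev/D_ev)/(AUC_iv/D_iv) = (311.3605/25)/(307.39275/10) = 12.45442/30.739275 = 0.4052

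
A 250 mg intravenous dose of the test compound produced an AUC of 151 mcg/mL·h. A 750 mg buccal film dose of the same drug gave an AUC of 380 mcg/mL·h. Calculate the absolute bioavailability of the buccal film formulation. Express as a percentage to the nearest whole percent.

F = 84%

F = (AUC_ev / D_ev) / (AUC_iv / D_iv)
  = (380/750) / (151/250)
  = 0.506667 / 0.604 = 0.8389
  = 83.89%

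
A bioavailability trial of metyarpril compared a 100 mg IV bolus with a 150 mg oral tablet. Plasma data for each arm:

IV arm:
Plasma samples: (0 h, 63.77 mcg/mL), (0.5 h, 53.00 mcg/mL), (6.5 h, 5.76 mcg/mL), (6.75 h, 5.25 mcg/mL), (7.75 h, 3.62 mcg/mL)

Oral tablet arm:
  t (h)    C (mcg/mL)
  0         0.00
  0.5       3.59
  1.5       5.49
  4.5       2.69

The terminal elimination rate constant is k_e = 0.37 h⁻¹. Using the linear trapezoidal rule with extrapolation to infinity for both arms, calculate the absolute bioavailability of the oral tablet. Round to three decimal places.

Trapezoidal AUC_0→7.75 (IV):
  [0→0.5]: (63.77+53.00)/2 × 0.5 = 29.1925
  [0.5→6.5]: (53.00+5.76)/2 × 6 = 176.28
  [6.5→6.75]: (5.76+5.25)/2 × 0.25 = 1.37625
  [6.75→7.75]: (5.25+3.62)/2 × 1 = 4.435
  Sum = 211.28375 mcg/mL·h
IV tail: 3.62/0.37 = 9.784; AUC_iv,0→∞ = 211.28375 + 9.784 = 221.06775 mcg/mL·h
Trapezoidal AUC_0→4.5 (oral tablet):
  [0→0.5]: (0.00+3.59)/2 × 0.5 = 0.8975
  [0.5→1.5]: (3.59+5.49)/2 × 1 = 4.54
  [1.5→4.5]: (5.49+2.69)/2 × 3 = 12.27
  Sum = 17.7075 mcg/mL·h
oral tablet tail: 2.69/0.37 = 7.270; AUC_ev,0→∞ = 17.7075 + 7.270 = 24.9775 mcg/mL·h
F = (AUC_ev/D_ev)/(AUC_iv/D_iv) = (24.9775/150)/(221.06775/100) = 0.166517/2.2106775 = 0.0753

F = 0.075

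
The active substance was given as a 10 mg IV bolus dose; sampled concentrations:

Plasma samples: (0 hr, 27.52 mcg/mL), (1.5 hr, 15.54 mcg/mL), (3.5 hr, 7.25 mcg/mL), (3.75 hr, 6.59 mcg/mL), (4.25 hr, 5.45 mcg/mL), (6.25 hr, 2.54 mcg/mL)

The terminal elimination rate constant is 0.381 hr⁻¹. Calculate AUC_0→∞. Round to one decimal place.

Trapezoidal AUC_0→6.25:
  [0→1.5]: (27.52+15.54)/2 × 1.5 = 32.295
  [1.5→3.5]: (15.54+7.25)/2 × 2 = 22.79
  [3.5→3.75]: (7.25+6.59)/2 × 0.25 = 1.73
  [3.75→4.25]: (6.59+5.45)/2 × 0.5 = 3.01
  [4.25→6.25]: (5.45+2.54)/2 × 2 = 7.99
  Sum = 67.815 mcg/mL·hr
Extrapolated tail: C_last / k_e = 2.54 / 0.381 = 6.667
AUC_0→∞ = 67.815 + 6.667 = 74.482 mcg/mL·hr

AUC = 74.5 mcg/mL·hr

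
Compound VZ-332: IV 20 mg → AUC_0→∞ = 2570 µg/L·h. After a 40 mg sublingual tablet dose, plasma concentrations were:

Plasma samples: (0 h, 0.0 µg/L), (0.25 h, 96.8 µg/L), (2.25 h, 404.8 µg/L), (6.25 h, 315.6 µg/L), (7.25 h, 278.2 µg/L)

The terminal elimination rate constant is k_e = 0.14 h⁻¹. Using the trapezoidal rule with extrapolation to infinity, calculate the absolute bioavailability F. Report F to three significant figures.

Trapezoidal AUC_0→7.25 (sublingual tablet):
  [0→0.25]: (0.0+96.8)/2 × 0.25 = 12.1
  [0.25→2.25]: (96.8+404.8)/2 × 2 = 501.6
  [2.25→6.25]: (404.8+315.6)/2 × 4 = 1440.8
  [6.25→7.25]: (315.6+278.2)/2 × 1 = 296.9
  Sum = 2251.4 µg/L·h
Tail: C_last/k_e = 278.2/0.14 = 1987.143
AUC_0→∞ (sublingual tablet) = 2251.4 + 1987.143 = 4238.543 µg/L·h
F = (AUC_ev/D_ev)/(AUC_iv/D_iv) = (4238.543/40)/(2570/20) = 105.964/128.5 = 0.8246

F = 0.825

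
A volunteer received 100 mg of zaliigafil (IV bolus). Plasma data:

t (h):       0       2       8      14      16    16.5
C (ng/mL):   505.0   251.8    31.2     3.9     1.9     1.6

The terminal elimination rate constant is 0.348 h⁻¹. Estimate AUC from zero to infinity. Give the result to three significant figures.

Trapezoidal AUC_0→16.5:
  [0→2]: (505.0+251.8)/2 × 2 = 756.8
  [2→8]: (251.8+31.2)/2 × 6 = 849.0
  [8→14]: (31.2+3.9)/2 × 6 = 105.3
  [14→16]: (3.9+1.9)/2 × 2 = 5.8
  [16→16.5]: (1.9+1.6)/2 × 0.5 = 0.875
  Sum = 1717.775 ng/mL·h
Extrapolated tail: C_last / k_e = 1.6 / 0.348 = 4.598
AUC_0→∞ = 1717.775 + 4.598 = 1722.373 ng/mL·h

AUC = 1720 ng/mL·h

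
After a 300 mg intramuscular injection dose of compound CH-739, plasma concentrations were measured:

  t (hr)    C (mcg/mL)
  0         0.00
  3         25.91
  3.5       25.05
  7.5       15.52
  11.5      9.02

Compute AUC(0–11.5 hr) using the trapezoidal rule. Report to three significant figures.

AUC = 182 mcg/mL·hr

Trapezoidal AUC_0→11.5:
  [0→3]: (0.00+25.91)/2 × 3 = 38.865
  [3→3.5]: (25.91+25.05)/2 × 0.5 = 12.74
  [3.5→7.5]: (25.05+15.52)/2 × 4 = 81.14
  [7.5→11.5]: (15.52+9.02)/2 × 4 = 49.08
  Sum = 181.825 mcg/mL·hr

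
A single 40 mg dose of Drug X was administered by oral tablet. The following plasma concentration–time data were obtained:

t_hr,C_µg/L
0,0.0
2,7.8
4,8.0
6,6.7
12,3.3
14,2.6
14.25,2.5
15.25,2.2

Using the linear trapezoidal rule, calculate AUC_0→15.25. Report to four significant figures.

AUC = 77.19 µg/L·hr

Trapezoidal AUC_0→15.25:
  [0→2]: (0.0+7.8)/2 × 2 = 7.8
  [2→4]: (7.8+8.0)/2 × 2 = 15.8
  [4→6]: (8.0+6.7)/2 × 2 = 14.7
  [6→12]: (6.7+3.3)/2 × 6 = 30.0
  [12→14]: (3.3+2.6)/2 × 2 = 5.9
  [14→14.25]: (2.6+2.5)/2 × 0.25 = 0.6375
  [14.25→15.25]: (2.5+2.2)/2 × 1 = 2.35
  Sum = 77.1875 µg/L·hr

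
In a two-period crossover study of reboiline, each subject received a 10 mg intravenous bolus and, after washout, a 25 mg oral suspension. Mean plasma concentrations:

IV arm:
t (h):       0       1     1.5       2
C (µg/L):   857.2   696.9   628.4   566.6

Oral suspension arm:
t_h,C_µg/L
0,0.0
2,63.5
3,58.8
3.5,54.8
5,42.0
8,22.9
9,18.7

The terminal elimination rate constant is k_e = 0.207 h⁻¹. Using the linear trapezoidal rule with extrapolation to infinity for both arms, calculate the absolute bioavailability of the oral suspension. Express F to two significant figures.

F = 0.042

Trapezoidal AUC_0→2 (IV):
  [0→1]: (857.2+696.9)/2 × 1 = 777.05
  [1→1.5]: (696.9+628.4)/2 × 0.5 = 331.325
  [1.5→2]: (628.4+566.6)/2 × 0.5 = 298.75
  Sum = 1407.125 µg/L·h
IV tail: 566.6/0.207 = 2737.198; AUC_iv,0→∞ = 1407.125 + 2737.198 = 4144.323 µg/L·h
Trapezoidal AUC_0→9 (oral suspension):
  [0→2]: (0.0+63.5)/2 × 2 = 63.5
  [2→3]: (63.5+58.8)/2 × 1 = 61.15
  [3→3.5]: (58.8+54.8)/2 × 0.5 = 28.4
  [3.5→5]: (54.8+42.0)/2 × 1.5 = 72.6
  [5→8]: (42.0+22.9)/2 × 3 = 97.35
  [8→9]: (22.9+18.7)/2 × 1 = 20.8
  Sum = 343.8 µg/L·h
oral suspension tail: 18.7/0.207 = 90.338; AUC_ev,0→∞ = 343.8 + 90.338 = 434.138 µg/L·h
F = (AUC_ev/D_ev)/(AUC_iv/D_iv) = (434.138/25)/(4144.323/10) = 17.36552/414.4323 = 0.0419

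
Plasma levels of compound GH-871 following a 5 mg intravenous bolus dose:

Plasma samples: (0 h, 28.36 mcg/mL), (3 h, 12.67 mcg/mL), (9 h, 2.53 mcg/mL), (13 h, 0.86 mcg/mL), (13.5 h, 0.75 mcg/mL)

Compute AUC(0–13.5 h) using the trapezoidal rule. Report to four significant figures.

AUC = 114.3 mcg/mL·h

Trapezoidal AUC_0→13.5:
  [0→3]: (28.36+12.67)/2 × 3 = 61.545
  [3→9]: (12.67+2.53)/2 × 6 = 45.6
  [9→13]: (2.53+0.86)/2 × 4 = 6.78
  [13→13.5]: (0.86+0.75)/2 × 0.5 = 0.4025
  Sum = 114.3275 mcg/mL·h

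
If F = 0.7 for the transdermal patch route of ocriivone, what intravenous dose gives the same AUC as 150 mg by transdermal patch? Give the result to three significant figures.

D_iv = 105 mg

Systemic exposure from an extravascular dose = F × D_ev, so the equivalent IV dose is F × D_ev.
D_iv = F × D_ev = 0.7 × 150 = 105 mg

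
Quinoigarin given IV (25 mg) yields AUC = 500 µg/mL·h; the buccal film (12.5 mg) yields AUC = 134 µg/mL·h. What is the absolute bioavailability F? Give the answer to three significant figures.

F = 0.536

F = (AUC_ev / D_ev) / (AUC_iv / D_iv)
  = (134/12.5) / (500/25)
  = 10.72 / 20 = 0.5360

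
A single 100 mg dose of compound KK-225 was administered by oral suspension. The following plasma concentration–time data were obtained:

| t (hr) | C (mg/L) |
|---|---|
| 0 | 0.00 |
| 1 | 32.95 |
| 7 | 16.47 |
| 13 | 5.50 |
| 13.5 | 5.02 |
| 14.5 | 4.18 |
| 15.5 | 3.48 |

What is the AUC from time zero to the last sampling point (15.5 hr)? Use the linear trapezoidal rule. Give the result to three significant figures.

Trapezoidal AUC_0→15.5:
  [0→1]: (0.00+32.95)/2 × 1 = 16.475
  [1→7]: (32.95+16.47)/2 × 6 = 148.26
  [7→13]: (16.47+5.50)/2 × 6 = 65.91
  [13→13.5]: (5.50+5.02)/2 × 0.5 = 2.63
  [13.5→14.5]: (5.02+4.18)/2 × 1 = 4.6
  [14.5→15.5]: (4.18+3.48)/2 × 1 = 3.83
  Sum = 241.705 mg/L·hr

AUC = 242 mg/L·hr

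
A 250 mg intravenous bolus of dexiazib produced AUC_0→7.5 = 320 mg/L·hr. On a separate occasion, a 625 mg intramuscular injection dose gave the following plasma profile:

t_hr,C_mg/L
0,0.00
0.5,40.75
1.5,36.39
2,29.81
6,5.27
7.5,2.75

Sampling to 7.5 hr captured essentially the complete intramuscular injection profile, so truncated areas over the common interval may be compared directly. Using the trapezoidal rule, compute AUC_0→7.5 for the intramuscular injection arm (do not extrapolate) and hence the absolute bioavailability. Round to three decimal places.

F = 0.177

Trapezoidal AUC_0→7.5 (intramuscular injection):
  [0→0.5]: (0.00+40.75)/2 × 0.5 = 10.1875
  [0.5→1.5]: (40.75+36.39)/2 × 1 = 38.57
  [1.5→2]: (36.39+29.81)/2 × 0.5 = 16.55
  [2→6]: (29.81+5.27)/2 × 4 = 70.16
  [6→7.5]: (5.27+2.75)/2 × 1.5 = 6.015
  Sum = 141.4825 mg/L·hr
F = (AUC_ev/D_ev)/(AUC_iv/D_iv) = (141.4825/625)/(320/250) = 0.226372/1.28 = 0.1769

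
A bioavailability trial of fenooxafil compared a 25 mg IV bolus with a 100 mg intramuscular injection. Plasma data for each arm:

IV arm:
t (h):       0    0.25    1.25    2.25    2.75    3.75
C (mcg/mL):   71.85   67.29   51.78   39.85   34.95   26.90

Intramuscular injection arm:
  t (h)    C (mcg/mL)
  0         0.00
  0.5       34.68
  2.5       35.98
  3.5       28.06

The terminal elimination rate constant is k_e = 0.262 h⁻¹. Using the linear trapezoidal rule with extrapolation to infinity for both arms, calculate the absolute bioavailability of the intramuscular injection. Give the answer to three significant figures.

Trapezoidal AUC_0→3.75 (IV):
  [0→0.25]: (71.85+67.29)/2 × 0.25 = 17.3925
  [0.25→1.25]: (67.29+51.78)/2 × 1 = 59.535
  [1.25→2.25]: (51.78+39.85)/2 × 1 = 45.815
  [2.25→2.75]: (39.85+34.95)/2 × 0.5 = 18.7
  [2.75→3.75]: (34.95+26.90)/2 × 1 = 30.925
  Sum = 172.3675 mcg/mL·h
IV tail: 26.90/0.262 = 102.672; AUC_iv,0→∞ = 172.3675 + 102.672 = 275.0395 mcg/mL·h
Trapezoidal AUC_0→3.5 (intramuscular injection):
  [0→0.5]: (0.00+34.68)/2 × 0.5 = 8.67
  [0.5→2.5]: (34.68+35.98)/2 × 2 = 70.66
  [2.5→3.5]: (35.98+28.06)/2 × 1 = 32.02
  Sum = 111.35 mcg/mL·h
intramuscular injection tail: 28.06/0.262 = 107.099; AUC_ev,0→∞ = 111.35 + 107.099 = 218.449 mcg/mL·h
F = (AUC_ev/D_ev)/(AUC_iv/D_iv) = (218.449/100)/(275.0395/25) = 2.18449/11.00158 = 0.1986

F = 0.199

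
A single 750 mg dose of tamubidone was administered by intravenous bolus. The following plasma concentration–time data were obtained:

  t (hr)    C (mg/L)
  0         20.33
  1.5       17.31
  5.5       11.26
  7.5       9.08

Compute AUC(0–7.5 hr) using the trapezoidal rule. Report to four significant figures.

Trapezoidal AUC_0→7.5:
  [0→1.5]: (20.33+17.31)/2 × 1.5 = 28.23
  [1.5→5.5]: (17.31+11.26)/2 × 4 = 57.14
  [5.5→7.5]: (11.26+9.08)/2 × 2 = 20.34
  Sum = 105.71 mg/L·hr

AUC = 105.7 mg/L·hr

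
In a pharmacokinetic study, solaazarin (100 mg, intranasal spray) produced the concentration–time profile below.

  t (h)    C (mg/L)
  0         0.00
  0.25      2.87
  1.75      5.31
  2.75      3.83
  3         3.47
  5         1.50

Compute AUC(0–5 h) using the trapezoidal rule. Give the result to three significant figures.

Trapezoidal AUC_0→5:
  [0→0.25]: (0.00+2.87)/2 × 0.25 = 0.35875
  [0.25→1.75]: (2.87+5.31)/2 × 1.5 = 6.135
  [1.75→2.75]: (5.31+3.83)/2 × 1 = 4.57
  [2.75→3]: (3.83+3.47)/2 × 0.25 = 0.9125
  [3→5]: (3.47+1.50)/2 × 2 = 4.97
  Sum = 16.94625 mg/L·h

AUC = 16.9 mg/L·h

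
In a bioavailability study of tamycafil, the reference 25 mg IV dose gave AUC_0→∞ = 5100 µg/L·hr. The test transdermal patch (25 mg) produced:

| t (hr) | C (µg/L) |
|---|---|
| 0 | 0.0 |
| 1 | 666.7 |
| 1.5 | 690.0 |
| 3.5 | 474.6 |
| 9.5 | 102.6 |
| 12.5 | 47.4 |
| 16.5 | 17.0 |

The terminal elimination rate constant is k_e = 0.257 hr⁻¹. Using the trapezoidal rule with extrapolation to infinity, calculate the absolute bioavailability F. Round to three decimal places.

Trapezoidal AUC_0→16.5 (transdermal patch):
  [0→1]: (0.0+666.7)/2 × 1 = 333.35
  [1→1.5]: (666.7+690.0)/2 × 0.5 = 339.175
  [1.5→3.5]: (690.0+474.6)/2 × 2 = 1164.6
  [3.5→9.5]: (474.6+102.6)/2 × 6 = 1731.6
  [9.5→12.5]: (102.6+47.4)/2 × 3 = 225.0
  [12.5→16.5]: (47.4+17.0)/2 × 4 = 128.8
  Sum = 3922.525 µg/L·hr
Tail: C_last/k_e = 17.0/0.257 = 66.148
AUC_0→∞ (transdermal patch) = 3922.525 + 66.148 = 3988.673 µg/L·hr
F = (AUC_ev/D_ev)/(AUC_iv/D_iv) = (3988.673/25)/(5100/25) = 159.54692/204 = 0.7821

F = 0.782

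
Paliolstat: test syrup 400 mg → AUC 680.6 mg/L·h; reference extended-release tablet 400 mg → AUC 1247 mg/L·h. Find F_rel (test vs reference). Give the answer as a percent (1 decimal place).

F_rel = (AUC_test/D_test) / (AUC_ref/D_ref)
      = (680.6/400) / (1247/400)
      = 1.7015 / 3.1175 = 0.5458 = 54.58%

F_rel = 54.6%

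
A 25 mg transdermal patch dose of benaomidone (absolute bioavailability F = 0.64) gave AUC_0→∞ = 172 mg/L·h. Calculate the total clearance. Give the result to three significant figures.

CL = 0.0930 L/h

CL = F × Dose / AUC_0→∞
   = 0.64 × 25 / 172 = 0.0930233 L/h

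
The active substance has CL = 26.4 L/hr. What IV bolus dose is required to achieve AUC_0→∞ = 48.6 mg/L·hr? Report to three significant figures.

Dose = 1280 mg

Dose_iv = CL × AUC_0→∞
     = 26.4 × 48.6 = 1283.04 mg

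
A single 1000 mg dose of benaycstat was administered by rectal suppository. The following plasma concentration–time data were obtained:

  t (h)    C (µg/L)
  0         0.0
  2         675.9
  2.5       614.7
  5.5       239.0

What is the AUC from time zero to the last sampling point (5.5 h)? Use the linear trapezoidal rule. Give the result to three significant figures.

Trapezoidal AUC_0→5.5:
  [0→2]: (0.0+675.9)/2 × 2 = 675.9
  [2→2.5]: (675.9+614.7)/2 × 0.5 = 322.65
  [2.5→5.5]: (614.7+239.0)/2 × 3 = 1280.55
  Sum = 2279.1 µg/L·h

AUC = 2280 µg/L·h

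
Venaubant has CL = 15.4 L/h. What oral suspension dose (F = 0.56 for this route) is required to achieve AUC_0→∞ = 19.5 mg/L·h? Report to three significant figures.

Dose = CL × AUC_0→∞ / F
     = 15.4 × 19.5 / 0.56 = 536.25 mg

Dose = 536 mg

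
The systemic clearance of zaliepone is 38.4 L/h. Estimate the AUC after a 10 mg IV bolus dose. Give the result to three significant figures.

AUC = 0.260 mg/L·h

AUC_0→∞ = Dose_iv / CL
        = 10 / 38.4 = 0.260417 mg/L·h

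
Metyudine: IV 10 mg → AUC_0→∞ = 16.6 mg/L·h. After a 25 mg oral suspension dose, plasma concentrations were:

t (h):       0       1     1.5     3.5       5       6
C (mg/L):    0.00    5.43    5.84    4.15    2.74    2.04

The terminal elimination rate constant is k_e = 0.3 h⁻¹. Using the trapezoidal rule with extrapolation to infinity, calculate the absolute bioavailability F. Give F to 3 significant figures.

F = 0.720

Trapezoidal AUC_0→6 (oral suspension):
  [0→1]: (0.00+5.43)/2 × 1 = 2.715
  [1→1.5]: (5.43+5.84)/2 × 0.5 = 2.8175
  [1.5→3.5]: (5.84+4.15)/2 × 2 = 9.99
  [3.5→5]: (4.15+2.74)/2 × 1.5 = 5.1675
  [5→6]: (2.74+2.04)/2 × 1 = 2.39
  Sum = 23.08 mg/L·h
Tail: C_last/k_e = 2.04/0.3 = 6.800
AUC_0→∞ (oral suspension) = 23.08 + 6.800 = 29.88 mg/L·h
F = (AUC_ev/D_ev)/(AUC_iv/D_iv) = (29.88/25)/(16.6/10) = 1.1952/1.66 = 0.7200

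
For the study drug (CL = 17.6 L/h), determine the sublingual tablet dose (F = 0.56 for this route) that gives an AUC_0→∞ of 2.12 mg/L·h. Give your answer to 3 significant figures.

Dose = 66.6 mg

Dose = CL × AUC_0→∞ / F
     = 17.6 × 2.12 / 0.56 = 66.6286 mg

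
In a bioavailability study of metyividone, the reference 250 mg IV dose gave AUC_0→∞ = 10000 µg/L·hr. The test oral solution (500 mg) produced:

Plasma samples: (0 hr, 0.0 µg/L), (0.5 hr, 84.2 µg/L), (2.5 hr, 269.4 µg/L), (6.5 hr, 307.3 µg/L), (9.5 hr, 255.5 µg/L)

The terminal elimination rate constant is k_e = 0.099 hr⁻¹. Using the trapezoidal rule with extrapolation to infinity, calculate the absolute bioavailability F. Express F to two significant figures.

Trapezoidal AUC_0→9.5 (oral solution):
  [0→0.5]: (0.0+84.2)/2 × 0.5 = 21.05
  [0.5→2.5]: (84.2+269.4)/2 × 2 = 353.6
  [2.5→6.5]: (269.4+307.3)/2 × 4 = 1153.4
  [6.5→9.5]: (307.3+255.5)/2 × 3 = 844.2
  Sum = 2372.25 µg/L·hr
Tail: C_last/k_e = 255.5/0.099 = 2580.808
AUC_0→∞ (oral solution) = 2372.25 + 2580.808 = 4953.058 µg/L·hr
F = (AUC_ev/D_ev)/(AUC_iv/D_iv) = (4953.058/500)/(10000/250) = 9.906116/40 = 0.2477

F = 0.25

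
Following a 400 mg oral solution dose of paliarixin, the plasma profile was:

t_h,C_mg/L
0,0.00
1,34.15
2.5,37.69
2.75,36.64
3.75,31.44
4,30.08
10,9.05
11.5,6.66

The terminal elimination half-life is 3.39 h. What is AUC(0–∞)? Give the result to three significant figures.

Trapezoidal AUC_0→11.5:
  [0→1]: (0.00+34.15)/2 × 1 = 17.075
  [1→2.5]: (34.15+37.69)/2 × 1.5 = 53.88
  [2.5→2.75]: (37.69+36.64)/2 × 0.25 = 9.29125
  [2.75→3.75]: (36.64+31.44)/2 × 1 = 34.04
  [3.75→4]: (31.44+30.08)/2 × 0.25 = 7.69
  [4→10]: (30.08+9.05)/2 × 6 = 117.39
  [10→11.5]: (9.05+6.66)/2 × 1.5 = 11.7825
  Sum = 251.14875 mg/L·h
k_e = ln2 / t½ = 0.693147 / 3.39 = 0.2045 h^-1
Extrapolated tail: C_last / k_e = 6.66 / 0.2045 = 32.567
AUC_0→∞ = 251.14875 + 32.567 = 283.71575 mg/L·h

AUC = 284 mg/L·h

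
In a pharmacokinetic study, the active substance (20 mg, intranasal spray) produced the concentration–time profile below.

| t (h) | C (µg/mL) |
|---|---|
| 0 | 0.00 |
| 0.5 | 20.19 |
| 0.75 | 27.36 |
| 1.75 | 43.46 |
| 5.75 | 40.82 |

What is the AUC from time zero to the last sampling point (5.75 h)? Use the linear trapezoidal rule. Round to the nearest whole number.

Trapezoidal AUC_0→5.75:
  [0→0.5]: (0.00+20.19)/2 × 0.5 = 5.0475
  [0.5→0.75]: (20.19+27.36)/2 × 0.25 = 5.94375
  [0.75→1.75]: (27.36+43.46)/2 × 1 = 35.41
  [1.75→5.75]: (43.46+40.82)/2 × 4 = 168.56
  Sum = 214.96125 µg/mL·h

AUC = 215 µg/mL·h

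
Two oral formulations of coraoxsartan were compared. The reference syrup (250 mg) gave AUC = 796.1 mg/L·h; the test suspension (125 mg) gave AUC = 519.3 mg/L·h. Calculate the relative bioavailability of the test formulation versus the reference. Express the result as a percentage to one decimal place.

F_rel = (AUC_test/D_test) / (AUC_ref/D_ref)
      = (519.3/125) / (796.1/250)
      = 4.1544 / 3.1844 = 1.3046 = 130.46%

F_rel = 130.5%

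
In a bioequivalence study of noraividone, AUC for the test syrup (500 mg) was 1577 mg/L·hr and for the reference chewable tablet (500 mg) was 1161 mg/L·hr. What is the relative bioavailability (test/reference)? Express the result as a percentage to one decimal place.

F_rel = (AUC_test/D_test) / (AUC_ref/D_ref)
      = (1577/500) / (1161/500)
      = 3.154 / 2.322 = 1.3583 = 135.83%

F_rel = 135.8%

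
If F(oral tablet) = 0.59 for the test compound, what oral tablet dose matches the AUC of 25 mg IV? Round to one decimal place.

D_oral = 42.4 mg

For equal systemic exposure: F × D_ev = D_iv
D_ev = D_iv / F = 25 / 0.59 = 42.3729 mg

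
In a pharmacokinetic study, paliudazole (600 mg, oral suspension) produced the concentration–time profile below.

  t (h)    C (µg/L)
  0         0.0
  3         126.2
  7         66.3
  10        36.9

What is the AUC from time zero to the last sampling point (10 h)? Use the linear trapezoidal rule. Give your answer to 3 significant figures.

AUC = 729 µg/L·h

Trapezoidal AUC_0→10:
  [0→3]: (0.0+126.2)/2 × 3 = 189.3
  [3→7]: (126.2+66.3)/2 × 4 = 385.0
  [7→10]: (66.3+36.9)/2 × 3 = 154.8
  Sum = 729.1 µg/L·h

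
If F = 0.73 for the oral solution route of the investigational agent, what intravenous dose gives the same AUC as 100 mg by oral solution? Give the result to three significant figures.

Systemic exposure from an extravascular dose = F × D_ev, so the equivalent IV dose is F × D_ev.
D_iv = F × D_ev = 0.73 × 100 = 73 mg

D_iv = 73.0 mg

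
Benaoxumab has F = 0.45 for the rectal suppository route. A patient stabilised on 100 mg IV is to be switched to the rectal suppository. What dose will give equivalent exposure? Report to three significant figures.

For equal systemic exposure: F × D_ev = D_iv
D_ev = D_iv / F = 100 / 0.45 = 222.222 mg

D_rectal = 222 mg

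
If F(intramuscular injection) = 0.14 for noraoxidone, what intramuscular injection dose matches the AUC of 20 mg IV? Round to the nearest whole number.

D_intramuscular = 143 mg

For equal systemic exposure: F × D_ev = D_iv
D_ev = D_iv / F = 20 / 0.14 = 142.857 mg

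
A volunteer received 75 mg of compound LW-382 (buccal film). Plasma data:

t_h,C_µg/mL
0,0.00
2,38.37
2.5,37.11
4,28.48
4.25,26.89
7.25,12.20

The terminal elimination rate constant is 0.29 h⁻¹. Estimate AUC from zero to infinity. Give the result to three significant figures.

Trapezoidal AUC_0→7.25:
  [0→2]: (0.00+38.37)/2 × 2 = 38.37
  [2→2.5]: (38.37+37.11)/2 × 0.5 = 18.87
  [2.5→4]: (37.11+28.48)/2 × 1.5 = 49.1925
  [4→4.25]: (28.48+26.89)/2 × 0.25 = 6.92125
  [4.25→7.25]: (26.89+12.20)/2 × 3 = 58.635
  Sum = 171.98875 µg/mL·h
Extrapolated tail: C_last / k_e = 12.20 / 0.29 = 42.069
AUC_0→∞ = 171.98875 + 42.069 = 214.05775 µg/mL·h

AUC = 214 µg/mL·h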